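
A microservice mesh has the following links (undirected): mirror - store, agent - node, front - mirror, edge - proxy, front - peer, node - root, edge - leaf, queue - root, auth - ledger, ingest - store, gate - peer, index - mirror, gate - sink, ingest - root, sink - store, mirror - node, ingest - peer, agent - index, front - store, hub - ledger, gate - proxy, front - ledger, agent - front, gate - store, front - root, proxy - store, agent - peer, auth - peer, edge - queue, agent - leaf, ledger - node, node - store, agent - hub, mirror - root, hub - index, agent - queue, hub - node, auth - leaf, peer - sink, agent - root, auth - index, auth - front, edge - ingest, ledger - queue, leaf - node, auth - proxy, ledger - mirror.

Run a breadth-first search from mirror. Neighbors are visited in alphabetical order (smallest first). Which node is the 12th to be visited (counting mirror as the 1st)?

queue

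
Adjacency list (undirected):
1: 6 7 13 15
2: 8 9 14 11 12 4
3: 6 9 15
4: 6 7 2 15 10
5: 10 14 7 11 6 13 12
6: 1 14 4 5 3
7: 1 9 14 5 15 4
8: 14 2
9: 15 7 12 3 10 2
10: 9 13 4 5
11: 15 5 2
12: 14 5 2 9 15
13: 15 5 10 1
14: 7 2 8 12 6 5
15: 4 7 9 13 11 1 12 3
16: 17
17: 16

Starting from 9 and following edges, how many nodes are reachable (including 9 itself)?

15

BFS from 9 visits: 9, 15, 7, 12, 3, 10, 2, 4, 13, 11, 1, 14, 5, 6, 8
Reachable nodes: 15 of 17 total.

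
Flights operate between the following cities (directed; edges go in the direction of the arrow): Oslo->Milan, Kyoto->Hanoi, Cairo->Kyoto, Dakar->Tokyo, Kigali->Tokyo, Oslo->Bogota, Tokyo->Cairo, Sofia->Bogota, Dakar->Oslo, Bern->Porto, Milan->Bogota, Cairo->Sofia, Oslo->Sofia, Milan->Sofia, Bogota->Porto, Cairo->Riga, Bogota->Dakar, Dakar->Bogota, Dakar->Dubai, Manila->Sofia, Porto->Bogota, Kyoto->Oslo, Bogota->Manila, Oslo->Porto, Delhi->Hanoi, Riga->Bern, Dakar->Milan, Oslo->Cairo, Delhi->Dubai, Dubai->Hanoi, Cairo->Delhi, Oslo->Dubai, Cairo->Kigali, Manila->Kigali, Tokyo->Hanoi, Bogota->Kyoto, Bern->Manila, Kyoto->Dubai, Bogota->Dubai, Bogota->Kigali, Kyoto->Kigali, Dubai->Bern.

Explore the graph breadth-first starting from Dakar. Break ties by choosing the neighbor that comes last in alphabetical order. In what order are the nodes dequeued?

Visit Dakar; enqueue Tokyo, Oslo, Milan, Dubai, Bogota → queue [Tokyo, Oslo, Milan, Dubai, Bogota]
Visit Tokyo; enqueue Hanoi, Cairo → queue [Oslo, Milan, Dubai, Bogota, Hanoi, Cairo]
Visit Oslo; enqueue Sofia, Porto → queue [Milan, Dubai, Bogota, Hanoi, Cairo, Sofia, Porto]
Visit Milan → queue [Dubai, Bogota, Hanoi, Cairo, Sofia, Porto]
Visit Dubai; enqueue Bern → queue [Bogota, Hanoi, Cairo, Sofia, Porto, Bern]
Visit Bogota; enqueue Manila, Kyoto, Kigali → queue [Hanoi, Cairo, Sofia, Porto, Bern, Manila, Kyoto, Kigali]
Visit Hanoi → queue [Cairo, Sofia, Porto, Bern, Manila, Kyoto, Kigali]
Visit Cairo; enqueue Riga, Delhi → queue [Sofia, Porto, Bern, Manila, Kyoto, Kigali, Riga, Delhi]
Visit Sofia → queue [Porto, Bern, Manila, Kyoto, Kigali, Riga, Delhi]
Visit Porto → queue [Bern, Manila, Kyoto, Kigali, Riga, Delhi]
Visit Bern → queue [Manila, Kyoto, Kigali, Riga, Delhi]
Visit Manila → queue [Kyoto, Kigali, Riga, Delhi]
Visit Kyoto → queue [Kigali, Riga, Delhi]
Visit Kigali → queue [Riga, Delhi]
Visit Riga → queue [Delhi]
Visit Delhi → queue []

Dakar Tokyo Oslo Milan Dubai Bogota Hanoi Cairo Sofia Porto Bern Manila Kyoto Kigali Riga Delhi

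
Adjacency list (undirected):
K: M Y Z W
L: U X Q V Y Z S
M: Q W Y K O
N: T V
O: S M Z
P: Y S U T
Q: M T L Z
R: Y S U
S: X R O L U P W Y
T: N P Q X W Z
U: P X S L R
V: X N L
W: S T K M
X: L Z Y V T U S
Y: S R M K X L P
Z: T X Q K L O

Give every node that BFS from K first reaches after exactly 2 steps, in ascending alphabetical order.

Level 0: K
Level 1: M, W, Y, Z
Level 2: L, O, P, Q, R, S, T, X
Level 3: N, U, V

L, O, P, Q, R, S, T, X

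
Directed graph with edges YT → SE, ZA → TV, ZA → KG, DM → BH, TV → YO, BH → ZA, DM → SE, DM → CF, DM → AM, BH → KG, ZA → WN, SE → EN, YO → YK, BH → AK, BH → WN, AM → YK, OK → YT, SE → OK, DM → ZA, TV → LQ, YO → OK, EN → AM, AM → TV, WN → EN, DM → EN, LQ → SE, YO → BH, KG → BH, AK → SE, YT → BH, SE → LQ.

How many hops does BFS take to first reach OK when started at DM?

Level 0: DM
Level 1: AM, BH, CF, EN, SE, ZA
Level 2: AK, KG, LQ, OK, TV, WN, YK
Level 3: YO, YT
OK first appears at level 2.

2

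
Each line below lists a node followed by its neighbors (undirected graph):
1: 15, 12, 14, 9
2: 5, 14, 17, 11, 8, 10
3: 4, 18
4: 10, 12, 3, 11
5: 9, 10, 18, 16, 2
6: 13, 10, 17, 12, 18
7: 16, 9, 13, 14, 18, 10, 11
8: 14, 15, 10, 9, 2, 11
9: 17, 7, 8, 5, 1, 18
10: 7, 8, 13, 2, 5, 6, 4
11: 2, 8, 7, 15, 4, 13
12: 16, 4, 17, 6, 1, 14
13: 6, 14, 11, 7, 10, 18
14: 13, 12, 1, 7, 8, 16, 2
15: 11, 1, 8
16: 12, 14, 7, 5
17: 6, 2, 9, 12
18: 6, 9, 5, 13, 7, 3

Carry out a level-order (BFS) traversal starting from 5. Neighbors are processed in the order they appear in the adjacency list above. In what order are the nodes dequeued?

Visit 5; enqueue 9, 10, 18, 16, 2 → queue [9, 10, 18, 16, 2]
Visit 9; enqueue 17, 7, 8, 1 → queue [10, 18, 16, 2, 17, 7, 8, 1]
Visit 10; enqueue 13, 6, 4 → queue [18, 16, 2, 17, 7, 8, 1, 13, 6, 4]
Visit 18; enqueue 3 → queue [16, 2, 17, 7, 8, 1, 13, 6, 4, 3]
Visit 16; enqueue 12, 14 → queue [2, 17, 7, 8, 1, 13, 6, 4, 3, 12, 14]
Visit 2; enqueue 11 → queue [17, 7, 8, 1, 13, 6, 4, 3, 12, 14, 11]
Visit 17 → queue [7, 8, 1, 13, 6, 4, 3, 12, 14, 11]
Visit 7 → queue [8, 1, 13, 6, 4, 3, 12, 14, 11]
Visit 8; enqueue 15 → queue [1, 13, 6, 4, 3, 12, 14, 11, 15]
Visit 1 → queue [13, 6, 4, 3, 12, 14, 11, 15]
Visit 13 → queue [6, 4, 3, 12, 14, 11, 15]
Visit 6 → queue [4, 3, 12, 14, 11, 15]
Visit 4 → queue [3, 12, 14, 11, 15]
Visit 3 → queue [12, 14, 11, 15]
Visit 12 → queue [14, 11, 15]
Visit 14 → queue [11, 15]
Visit 11 → queue [15]
Visit 15 → queue []

5 → 9 → 10 → 18 → 16 → 2 → 17 → 7 → 8 → 1 → 13 → 6 → 4 → 3 → 12 → 14 → 11 → 15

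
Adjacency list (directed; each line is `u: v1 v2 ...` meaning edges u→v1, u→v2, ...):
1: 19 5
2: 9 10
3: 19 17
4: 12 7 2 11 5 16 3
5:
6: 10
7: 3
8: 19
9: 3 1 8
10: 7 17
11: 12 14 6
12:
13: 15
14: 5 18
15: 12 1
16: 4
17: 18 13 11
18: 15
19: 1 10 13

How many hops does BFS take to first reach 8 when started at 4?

Level 0: 4
Level 1: 2, 3, 5, 7, 11, 12, 16
Level 2: 6, 9, 10, 14, 17, 19
Level 3: 1, 8, 13, 18
Level 4: 15
8 first appears at level 3.

3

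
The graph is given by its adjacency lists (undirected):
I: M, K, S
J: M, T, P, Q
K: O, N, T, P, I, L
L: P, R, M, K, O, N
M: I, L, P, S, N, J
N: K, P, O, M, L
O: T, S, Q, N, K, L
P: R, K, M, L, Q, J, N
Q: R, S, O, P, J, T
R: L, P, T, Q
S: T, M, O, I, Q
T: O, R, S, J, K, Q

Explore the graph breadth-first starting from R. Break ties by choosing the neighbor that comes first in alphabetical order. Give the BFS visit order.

R L P Q T K M N O J S I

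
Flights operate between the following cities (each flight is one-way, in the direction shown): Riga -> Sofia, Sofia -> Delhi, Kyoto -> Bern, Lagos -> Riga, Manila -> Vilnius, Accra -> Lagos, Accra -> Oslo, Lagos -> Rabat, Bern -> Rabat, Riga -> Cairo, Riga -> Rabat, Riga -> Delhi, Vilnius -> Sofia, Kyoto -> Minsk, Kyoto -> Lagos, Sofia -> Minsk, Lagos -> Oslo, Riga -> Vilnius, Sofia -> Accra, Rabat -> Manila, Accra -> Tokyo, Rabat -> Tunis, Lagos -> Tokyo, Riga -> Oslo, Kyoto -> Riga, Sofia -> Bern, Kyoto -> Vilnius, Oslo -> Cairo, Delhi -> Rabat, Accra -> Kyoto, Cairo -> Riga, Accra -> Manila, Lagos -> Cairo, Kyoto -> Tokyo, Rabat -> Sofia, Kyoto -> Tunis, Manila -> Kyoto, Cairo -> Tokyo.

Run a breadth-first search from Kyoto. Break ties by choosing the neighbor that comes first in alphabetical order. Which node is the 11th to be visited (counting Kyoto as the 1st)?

Visit Kyoto; enqueue Bern, Lagos, Minsk, Riga, Tokyo, Tunis, Vilnius → queue [Bern, Lagos, Minsk, Riga, Tokyo, Tunis, Vilnius]
Visit Bern; enqueue Rabat → queue [Lagos, Minsk, Riga, Tokyo, Tunis, Vilnius, Rabat]
Visit Lagos; enqueue Cairo, Oslo → queue [Minsk, Riga, Tokyo, Tunis, Vilnius, Rabat, Cairo, Oslo]
Visit Minsk → queue [Riga, Tokyo, Tunis, Vilnius, Rabat, Cairo, Oslo]
Visit Riga; enqueue Delhi, Sofia → queue [Tokyo, Tunis, Vilnius, Rabat, Cairo, Oslo, Delhi, Sofia]
Visit Tokyo → queue [Tunis, Vilnius, Rabat, Cairo, Oslo, Delhi, Sofia]
Visit Tunis → queue [Vilnius, Rabat, Cairo, Oslo, Delhi, Sofia]
Visit Vilnius → queue [Rabat, Cairo, Oslo, Delhi, Sofia]
Visit Rabat; enqueue Manila → queue [Cairo, Oslo, Delhi, Sofia, Manila]
Visit Cairo → queue [Oslo, Delhi, Sofia, Manila]
Visit Oslo → queue [Delhi, Sofia, Manila]
Visit Delhi → queue [Sofia, Manila]
Visit Sofia; enqueue Accra → queue [Manila, Accra]
Visit Manila → queue [Accra]
Visit Accra → queue []

Visit order: Kyoto, Bern, Lagos, Minsk, Riga, Tokyo, Tunis, Vilnius, Rabat, Cairo, Oslo, Delhi, Sofia, Manila, Accra

Oslo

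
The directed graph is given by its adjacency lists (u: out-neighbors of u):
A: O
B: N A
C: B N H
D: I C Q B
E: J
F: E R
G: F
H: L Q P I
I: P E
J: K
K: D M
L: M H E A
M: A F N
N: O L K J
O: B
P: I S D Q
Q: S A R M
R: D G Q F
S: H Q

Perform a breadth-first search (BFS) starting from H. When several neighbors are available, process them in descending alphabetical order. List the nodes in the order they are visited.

Visit H; enqueue Q, P, L, I → queue [Q, P, L, I]
Visit Q; enqueue S, R, M, A → queue [P, L, I, S, R, M, A]
Visit P; enqueue D → queue [L, I, S, R, M, A, D]
Visit L; enqueue E → queue [I, S, R, M, A, D, E]
Visit I → queue [S, R, M, A, D, E]
Visit S → queue [R, M, A, D, E]
Visit R; enqueue G, F → queue [M, A, D, E, G, F]
Visit M; enqueue N → queue [A, D, E, G, F, N]
Visit A; enqueue O → queue [D, E, G, F, N, O]
Visit D; enqueue C, B → queue [E, G, F, N, O, C, B]
Visit E; enqueue J → queue [G, F, N, O, C, B, J]
Visit G → queue [F, N, O, C, B, J]
Visit F → queue [N, O, C, B, J]
Visit N; enqueue K → queue [O, C, B, J, K]
Visit O → queue [C, B, J, K]
Visit C → queue [B, J, K]
Visit B → queue [J, K]
Visit J → queue [K]
Visit K → queue []

H, Q, P, L, I, S, R, M, A, D, E, G, F, N, O, C, B, J, K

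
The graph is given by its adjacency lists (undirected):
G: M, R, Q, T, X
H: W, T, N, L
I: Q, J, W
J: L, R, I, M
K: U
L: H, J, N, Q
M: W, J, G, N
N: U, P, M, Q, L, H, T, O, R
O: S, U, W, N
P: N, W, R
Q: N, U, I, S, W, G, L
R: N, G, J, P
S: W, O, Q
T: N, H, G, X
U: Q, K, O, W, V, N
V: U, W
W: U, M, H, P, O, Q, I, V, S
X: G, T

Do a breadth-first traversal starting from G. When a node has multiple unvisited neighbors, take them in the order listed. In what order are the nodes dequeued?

G -> M -> R -> Q -> T -> X -> W -> J -> N -> P -> U -> I -> S -> L -> H -> O -> V -> K

Visit G; enqueue M, R, Q, T, X → queue [M, R, Q, T, X]
Visit M; enqueue W, J, N → queue [R, Q, T, X, W, J, N]
Visit R; enqueue P → queue [Q, T, X, W, J, N, P]
Visit Q; enqueue U, I, S, L → queue [T, X, W, J, N, P, U, I, S, L]
Visit T; enqueue H → queue [X, W, J, N, P, U, I, S, L, H]
Visit X → queue [W, J, N, P, U, I, S, L, H]
Visit W; enqueue O, V → queue [J, N, P, U, I, S, L, H, O, V]
Visit J → queue [N, P, U, I, S, L, H, O, V]
Visit N → queue [P, U, I, S, L, H, O, V]
Visit P → queue [U, I, S, L, H, O, V]
Visit U; enqueue K → queue [I, S, L, H, O, V, K]
Visit I → queue [S, L, H, O, V, K]
Visit S → queue [L, H, O, V, K]
Visit L → queue [H, O, V, K]
Visit H → queue [O, V, K]
Visit O → queue [V, K]
Visit V → queue [K]
Visit K → queue []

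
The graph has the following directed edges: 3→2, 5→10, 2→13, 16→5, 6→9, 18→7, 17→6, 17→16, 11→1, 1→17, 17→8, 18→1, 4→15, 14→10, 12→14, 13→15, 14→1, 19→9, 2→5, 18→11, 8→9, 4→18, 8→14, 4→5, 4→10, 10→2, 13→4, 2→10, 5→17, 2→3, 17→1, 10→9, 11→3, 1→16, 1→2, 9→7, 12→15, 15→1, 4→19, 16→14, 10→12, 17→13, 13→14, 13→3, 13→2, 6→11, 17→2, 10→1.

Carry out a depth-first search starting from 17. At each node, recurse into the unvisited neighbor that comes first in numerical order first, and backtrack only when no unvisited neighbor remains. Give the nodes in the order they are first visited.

Visit 17
17 → 1
1 → 2
2 → 3
2 → 5
5 → 10
10 → 9
9 → 7
10 → 12
12 → 14
12 → 15
2 → 13
13 → 4
4 → 18
18 → 11
4 → 19
1 → 16
17 → 6
17 → 8

17 1 2 3 5 10 9 7 12 14 15 13 4 18 11 19 16 6 8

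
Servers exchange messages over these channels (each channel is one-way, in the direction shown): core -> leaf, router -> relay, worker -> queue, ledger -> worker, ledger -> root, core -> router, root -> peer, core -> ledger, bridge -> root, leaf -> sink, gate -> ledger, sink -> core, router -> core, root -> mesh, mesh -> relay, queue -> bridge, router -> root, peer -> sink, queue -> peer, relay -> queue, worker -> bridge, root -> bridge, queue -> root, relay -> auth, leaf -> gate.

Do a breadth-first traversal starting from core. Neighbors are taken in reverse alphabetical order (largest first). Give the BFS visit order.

Visit core; enqueue router, ledger, leaf → queue [router, ledger, leaf]
Visit router; enqueue root, relay → queue [ledger, leaf, root, relay]
Visit ledger; enqueue worker → queue [leaf, root, relay, worker]
Visit leaf; enqueue sink, gate → queue [root, relay, worker, sink, gate]
Visit root; enqueue peer, mesh, bridge → queue [relay, worker, sink, gate, peer, mesh, bridge]
Visit relay; enqueue queue, auth → queue [worker, sink, gate, peer, mesh, bridge, queue, auth]
Visit worker → queue [sink, gate, peer, mesh, bridge, queue, auth]
Visit sink → queue [gate, peer, mesh, bridge, queue, auth]
Visit gate → queue [peer, mesh, bridge, queue, auth]
Visit peer → queue [mesh, bridge, queue, auth]
Visit mesh → queue [bridge, queue, auth]
Visit bridge → queue [queue, auth]
Visit queue → queue [auth]
Visit auth → queue []

core, router, ledger, leaf, root, relay, worker, sink, gate, peer, mesh, bridge, queue, auth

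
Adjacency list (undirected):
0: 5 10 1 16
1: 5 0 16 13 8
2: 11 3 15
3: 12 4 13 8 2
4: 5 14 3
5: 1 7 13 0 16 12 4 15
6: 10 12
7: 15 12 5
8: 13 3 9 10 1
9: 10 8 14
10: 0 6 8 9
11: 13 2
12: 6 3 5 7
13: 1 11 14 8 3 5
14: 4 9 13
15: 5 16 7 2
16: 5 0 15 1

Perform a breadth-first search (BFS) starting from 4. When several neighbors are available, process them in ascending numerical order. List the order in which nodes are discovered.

4 -> 3 -> 5 -> 14 -> 2 -> 8 -> 12 -> 13 -> 0 -> 1 -> 7 -> 15 -> 16 -> 9 -> 11 -> 10 -> 6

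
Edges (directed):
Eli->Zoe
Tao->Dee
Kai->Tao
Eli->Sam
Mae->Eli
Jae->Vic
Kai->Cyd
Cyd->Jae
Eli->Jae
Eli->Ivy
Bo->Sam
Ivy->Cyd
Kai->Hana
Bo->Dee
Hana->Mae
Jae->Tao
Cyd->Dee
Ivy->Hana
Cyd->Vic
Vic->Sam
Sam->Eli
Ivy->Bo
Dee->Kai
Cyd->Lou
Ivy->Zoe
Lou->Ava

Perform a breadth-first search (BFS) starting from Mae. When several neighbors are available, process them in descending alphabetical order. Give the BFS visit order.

Visit Mae; enqueue Eli → queue [Eli]
Visit Eli; enqueue Zoe, Sam, Jae, Ivy → queue [Zoe, Sam, Jae, Ivy]
Visit Zoe → queue [Sam, Jae, Ivy]
Visit Sam → queue [Jae, Ivy]
Visit Jae; enqueue Vic, Tao → queue [Ivy, Vic, Tao]
Visit Ivy; enqueue Hana, Cyd, Bo → queue [Vic, Tao, Hana, Cyd, Bo]
Visit Vic → queue [Tao, Hana, Cyd, Bo]
Visit Tao; enqueue Dee → queue [Hana, Cyd, Bo, Dee]
Visit Hana → queue [Cyd, Bo, Dee]
Visit Cyd; enqueue Lou → queue [Bo, Dee, Lou]
Visit Bo → queue [Dee, Lou]
Visit Dee; enqueue Kai → queue [Lou, Kai]
Visit Lou; enqueue Ava → queue [Kai, Ava]
Visit Kai → queue [Ava]
Visit Ava → queue []

Mae → Eli → Zoe → Sam → Jae → Ivy → Vic → Tao → Hana → Cyd → Bo → Dee → Lou → Kai → Ava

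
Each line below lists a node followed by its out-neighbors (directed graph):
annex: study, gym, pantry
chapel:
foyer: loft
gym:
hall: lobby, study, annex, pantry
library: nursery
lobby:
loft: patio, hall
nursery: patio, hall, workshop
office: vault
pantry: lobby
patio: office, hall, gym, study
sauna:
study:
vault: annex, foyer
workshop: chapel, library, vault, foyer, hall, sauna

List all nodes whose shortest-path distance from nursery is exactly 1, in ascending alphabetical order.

Level 0: nursery
Level 1: hall, patio, workshop
Level 2: annex, chapel, foyer, gym, library, lobby, office, pantry, sauna, study, vault
Level 3: loft

hall, patio, workshop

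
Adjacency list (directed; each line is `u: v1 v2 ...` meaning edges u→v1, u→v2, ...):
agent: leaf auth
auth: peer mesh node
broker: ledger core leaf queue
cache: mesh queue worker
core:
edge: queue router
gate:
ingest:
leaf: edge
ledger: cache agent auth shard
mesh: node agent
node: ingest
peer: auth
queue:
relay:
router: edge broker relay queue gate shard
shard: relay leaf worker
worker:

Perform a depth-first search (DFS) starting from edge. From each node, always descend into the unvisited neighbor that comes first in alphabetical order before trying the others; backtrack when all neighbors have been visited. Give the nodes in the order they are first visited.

Visit edge
edge → queue
edge → router
router → broker
broker → core
broker → leaf
broker → ledger
ledger → agent
agent → auth
auth → mesh
mesh → node
node → ingest
auth → peer
ledger → cache
cache → worker
ledger → shard
shard → relay
router → gate

edge, queue, router, broker, core, leaf, ledger, agent, auth, mesh, node, ingest, peer, cache, worker, shard, relay, gate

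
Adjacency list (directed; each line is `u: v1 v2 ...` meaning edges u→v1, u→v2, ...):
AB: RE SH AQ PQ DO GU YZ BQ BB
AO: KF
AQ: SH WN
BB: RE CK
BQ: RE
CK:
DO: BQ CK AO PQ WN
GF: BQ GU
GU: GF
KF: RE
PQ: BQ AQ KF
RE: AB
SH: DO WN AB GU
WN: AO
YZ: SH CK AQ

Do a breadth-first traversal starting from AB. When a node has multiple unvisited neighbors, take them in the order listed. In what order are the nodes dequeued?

Visit AB; enqueue RE, SH, AQ, PQ, DO, GU, YZ, BQ, BB → queue [RE, SH, AQ, PQ, DO, GU, YZ, BQ, BB]
Visit RE → queue [SH, AQ, PQ, DO, GU, YZ, BQ, BB]
Visit SH; enqueue WN → queue [AQ, PQ, DO, GU, YZ, BQ, BB, WN]
Visit AQ → queue [PQ, DO, GU, YZ, BQ, BB, WN]
Visit PQ; enqueue KF → queue [DO, GU, YZ, BQ, BB, WN, KF]
Visit DO; enqueue CK, AO → queue [GU, YZ, BQ, BB, WN, KF, CK, AO]
Visit GU; enqueue GF → queue [YZ, BQ, BB, WN, KF, CK, AO, GF]
Visit YZ → queue [BQ, BB, WN, KF, CK, AO, GF]
Visit BQ → queue [BB, WN, KF, CK, AO, GF]
Visit BB → queue [WN, KF, CK, AO, GF]
Visit WN → queue [KF, CK, AO, GF]
Visit KF → queue [CK, AO, GF]
Visit CK → queue [AO, GF]
Visit AO → queue [GF]
Visit GF → queue []

AB -> RE -> SH -> AQ -> PQ -> DO -> GU -> YZ -> BQ -> BB -> WN -> KF -> CK -> AO -> GF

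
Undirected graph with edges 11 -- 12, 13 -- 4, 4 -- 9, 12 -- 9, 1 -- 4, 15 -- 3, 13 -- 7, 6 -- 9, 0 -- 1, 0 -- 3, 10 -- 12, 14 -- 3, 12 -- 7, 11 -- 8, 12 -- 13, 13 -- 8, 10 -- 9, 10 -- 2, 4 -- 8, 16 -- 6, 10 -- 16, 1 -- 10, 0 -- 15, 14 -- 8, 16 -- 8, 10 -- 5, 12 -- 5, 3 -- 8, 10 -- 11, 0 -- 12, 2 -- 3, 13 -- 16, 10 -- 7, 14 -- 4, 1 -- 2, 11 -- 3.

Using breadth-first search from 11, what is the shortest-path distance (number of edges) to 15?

2

Level 0: 11
Level 1: 3, 8, 10, 12
Level 2: 0, 1, 2, 4, 5, 7, 9, 13, 14, 15, 16
Level 3: 6
15 first appears at level 2.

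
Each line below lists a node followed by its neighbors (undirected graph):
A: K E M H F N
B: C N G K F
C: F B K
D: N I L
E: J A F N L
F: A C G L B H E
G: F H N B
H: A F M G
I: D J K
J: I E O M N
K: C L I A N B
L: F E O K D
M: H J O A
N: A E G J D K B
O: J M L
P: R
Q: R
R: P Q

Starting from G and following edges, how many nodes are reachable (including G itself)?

BFS from G visits: G, N, H, F, B, K, J, E, D, A, M, L, C, I, O
Reachable nodes: 15 of 18 total.

15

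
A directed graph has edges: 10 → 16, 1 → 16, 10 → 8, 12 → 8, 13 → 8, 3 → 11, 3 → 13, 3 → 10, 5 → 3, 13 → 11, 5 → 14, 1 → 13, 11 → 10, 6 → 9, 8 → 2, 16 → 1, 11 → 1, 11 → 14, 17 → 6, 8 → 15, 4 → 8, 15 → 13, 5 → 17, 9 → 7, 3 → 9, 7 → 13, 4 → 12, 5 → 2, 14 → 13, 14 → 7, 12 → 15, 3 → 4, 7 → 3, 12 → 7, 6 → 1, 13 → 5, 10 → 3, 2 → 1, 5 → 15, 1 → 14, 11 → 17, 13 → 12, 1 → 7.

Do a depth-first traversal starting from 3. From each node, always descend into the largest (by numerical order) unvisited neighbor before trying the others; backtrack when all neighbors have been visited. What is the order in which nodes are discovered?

3 13 12 15 8 2 1 16 14 7 11 17 6 9 10 5 4

Visit 3
3 → 13
13 → 12
12 → 15
12 → 8
8 → 2
2 → 1
1 → 16
1 → 14
14 → 7
13 → 11
11 → 17
17 → 6
6 → 9
11 → 10
13 → 5
3 → 4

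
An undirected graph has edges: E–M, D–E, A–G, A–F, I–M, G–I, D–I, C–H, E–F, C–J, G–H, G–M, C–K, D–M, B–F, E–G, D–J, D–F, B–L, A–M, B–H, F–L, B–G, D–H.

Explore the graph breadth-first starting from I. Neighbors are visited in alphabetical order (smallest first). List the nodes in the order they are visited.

I, D, G, M, E, F, H, J, A, B, L, C, K

Visit I; enqueue D, G, M → queue [D, G, M]
Visit D; enqueue E, F, H, J → queue [G, M, E, F, H, J]
Visit G; enqueue A, B → queue [M, E, F, H, J, A, B]
Visit M → queue [E, F, H, J, A, B]
Visit E → queue [F, H, J, A, B]
Visit F; enqueue L → queue [H, J, A, B, L]
Visit H; enqueue C → queue [J, A, B, L, C]
Visit J → queue [A, B, L, C]
Visit A → queue [B, L, C]
Visit B → queue [L, C]
Visit L → queue [C]
Visit C; enqueue K → queue [K]
Visit K → queue []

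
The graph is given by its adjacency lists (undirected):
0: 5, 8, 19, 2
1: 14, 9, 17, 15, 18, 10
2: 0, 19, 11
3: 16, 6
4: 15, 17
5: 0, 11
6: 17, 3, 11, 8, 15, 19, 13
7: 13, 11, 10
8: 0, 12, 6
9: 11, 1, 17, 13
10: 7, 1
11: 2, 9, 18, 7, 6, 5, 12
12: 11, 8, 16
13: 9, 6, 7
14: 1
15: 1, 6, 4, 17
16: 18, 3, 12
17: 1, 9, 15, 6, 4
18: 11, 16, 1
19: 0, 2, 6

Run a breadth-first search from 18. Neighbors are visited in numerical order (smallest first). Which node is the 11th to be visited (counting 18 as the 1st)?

5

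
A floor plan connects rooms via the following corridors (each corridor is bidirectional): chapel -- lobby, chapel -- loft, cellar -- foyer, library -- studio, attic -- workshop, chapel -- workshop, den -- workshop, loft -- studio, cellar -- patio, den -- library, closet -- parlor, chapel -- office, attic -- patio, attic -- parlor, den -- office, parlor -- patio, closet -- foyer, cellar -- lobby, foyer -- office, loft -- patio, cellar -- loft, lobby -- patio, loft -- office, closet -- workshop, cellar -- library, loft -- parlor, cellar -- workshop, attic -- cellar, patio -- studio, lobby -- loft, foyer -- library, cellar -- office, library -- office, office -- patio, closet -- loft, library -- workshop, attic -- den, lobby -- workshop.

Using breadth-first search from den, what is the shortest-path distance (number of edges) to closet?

2

Level 0: den
Level 1: attic, library, office, workshop
Level 2: cellar, chapel, closet, foyer, lobby, loft, parlor, patio, studio
closet first appears at level 2.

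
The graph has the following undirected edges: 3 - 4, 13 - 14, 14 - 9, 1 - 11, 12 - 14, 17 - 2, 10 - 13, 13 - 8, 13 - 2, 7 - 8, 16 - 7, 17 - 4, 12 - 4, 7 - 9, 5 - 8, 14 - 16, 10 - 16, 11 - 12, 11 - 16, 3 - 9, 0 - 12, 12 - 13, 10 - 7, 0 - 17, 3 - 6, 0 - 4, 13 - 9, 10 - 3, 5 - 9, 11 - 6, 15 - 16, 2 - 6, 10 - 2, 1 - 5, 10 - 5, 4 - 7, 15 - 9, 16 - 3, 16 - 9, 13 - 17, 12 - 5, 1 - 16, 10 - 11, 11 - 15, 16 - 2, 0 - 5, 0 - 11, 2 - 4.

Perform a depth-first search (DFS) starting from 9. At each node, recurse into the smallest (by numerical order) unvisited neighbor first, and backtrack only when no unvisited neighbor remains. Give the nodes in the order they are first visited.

9, 3, 4, 0, 5, 1, 11, 6, 2, 10, 7, 8, 13, 12, 14, 16, 15, 17

Visit 9
9 → 3
3 → 4
4 → 0
0 → 5
5 → 1
1 → 11
11 → 6
6 → 2
2 → 10
10 → 7
7 → 8
8 → 13
13 → 12
12 → 14
14 → 16
16 → 15
13 → 17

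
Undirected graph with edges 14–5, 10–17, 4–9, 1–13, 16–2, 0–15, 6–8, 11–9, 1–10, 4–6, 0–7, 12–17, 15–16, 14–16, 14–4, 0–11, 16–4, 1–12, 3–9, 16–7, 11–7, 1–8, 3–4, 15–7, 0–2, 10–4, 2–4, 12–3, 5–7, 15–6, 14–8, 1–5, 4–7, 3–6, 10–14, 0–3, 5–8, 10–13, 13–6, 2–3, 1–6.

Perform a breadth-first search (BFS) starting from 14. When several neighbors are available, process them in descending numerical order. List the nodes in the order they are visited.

14 -> 16 -> 10 -> 8 -> 5 -> 4 -> 15 -> 7 -> 2 -> 17 -> 13 -> 1 -> 6 -> 9 -> 3 -> 0 -> 11 -> 12

Visit 14; enqueue 16, 10, 8, 5, 4 → queue [16, 10, 8, 5, 4]
Visit 16; enqueue 15, 7, 2 → queue [10, 8, 5, 4, 15, 7, 2]
Visit 10; enqueue 17, 13, 1 → queue [8, 5, 4, 15, 7, 2, 17, 13, 1]
Visit 8; enqueue 6 → queue [5, 4, 15, 7, 2, 17, 13, 1, 6]
Visit 5 → queue [4, 15, 7, 2, 17, 13, 1, 6]
Visit 4; enqueue 9, 3 → queue [15, 7, 2, 17, 13, 1, 6, 9, 3]
Visit 15; enqueue 0 → queue [7, 2, 17, 13, 1, 6, 9, 3, 0]
Visit 7; enqueue 11 → queue [2, 17, 13, 1, 6, 9, 3, 0, 11]
Visit 2 → queue [17, 13, 1, 6, 9, 3, 0, 11]
Visit 17; enqueue 12 → queue [13, 1, 6, 9, 3, 0, 11, 12]
Visit 13 → queue [1, 6, 9, 3, 0, 11, 12]
Visit 1 → queue [6, 9, 3, 0, 11, 12]
Visit 6 → queue [9, 3, 0, 11, 12]
Visit 9 → queue [3, 0, 11, 12]
Visit 3 → queue [0, 11, 12]
Visit 0 → queue [11, 12]
Visit 11 → queue [12]
Visit 12 → queue []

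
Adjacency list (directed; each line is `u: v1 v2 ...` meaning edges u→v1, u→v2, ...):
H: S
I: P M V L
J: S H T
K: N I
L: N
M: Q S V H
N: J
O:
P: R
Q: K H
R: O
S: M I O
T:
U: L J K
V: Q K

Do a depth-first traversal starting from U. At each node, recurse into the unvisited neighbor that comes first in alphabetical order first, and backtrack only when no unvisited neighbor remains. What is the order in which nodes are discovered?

U, J, H, S, I, L, N, M, Q, K, V, P, R, O, T

Visit U
U → J
J → H
H → S
S → I
I → L
L → N
I → M
M → Q
Q → K
M → V
I → P
P → R
R → O
J → T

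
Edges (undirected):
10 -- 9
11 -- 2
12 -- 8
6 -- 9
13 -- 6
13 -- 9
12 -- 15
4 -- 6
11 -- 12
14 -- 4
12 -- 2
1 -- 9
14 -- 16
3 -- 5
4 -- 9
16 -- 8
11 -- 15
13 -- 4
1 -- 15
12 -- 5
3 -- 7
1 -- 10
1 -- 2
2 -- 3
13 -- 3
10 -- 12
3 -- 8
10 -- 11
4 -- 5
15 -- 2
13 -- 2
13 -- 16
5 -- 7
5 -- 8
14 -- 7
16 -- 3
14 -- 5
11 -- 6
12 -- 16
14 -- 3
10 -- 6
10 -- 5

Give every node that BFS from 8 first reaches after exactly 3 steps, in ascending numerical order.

1, 6, 9

Level 0: 8
Level 1: 3, 5, 12, 16
Level 2: 2, 4, 7, 10, 11, 13, 14, 15
Level 3: 1, 6, 9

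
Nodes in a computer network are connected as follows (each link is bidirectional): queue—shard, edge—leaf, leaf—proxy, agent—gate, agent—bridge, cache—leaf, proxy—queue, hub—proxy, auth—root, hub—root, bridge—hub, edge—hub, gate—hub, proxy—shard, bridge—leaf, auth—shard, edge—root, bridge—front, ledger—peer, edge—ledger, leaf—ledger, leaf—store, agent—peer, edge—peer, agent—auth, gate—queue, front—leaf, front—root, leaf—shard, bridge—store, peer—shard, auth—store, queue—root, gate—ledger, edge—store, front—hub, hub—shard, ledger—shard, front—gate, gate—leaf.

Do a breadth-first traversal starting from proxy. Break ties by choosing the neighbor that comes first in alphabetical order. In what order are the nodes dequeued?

Visit proxy; enqueue hub, leaf, queue, shard → queue [hub, leaf, queue, shard]
Visit hub; enqueue bridge, edge, front, gate, root → queue [leaf, queue, shard, bridge, edge, front, gate, root]
Visit leaf; enqueue cache, ledger, store → queue [queue, shard, bridge, edge, front, gate, root, cache, ledger, store]
Visit queue → queue [shard, bridge, edge, front, gate, root, cache, ledger, store]
Visit shard; enqueue auth, peer → queue [bridge, edge, front, gate, root, cache, ledger, store, auth, peer]
Visit bridge; enqueue agent → queue [edge, front, gate, root, cache, ledger, store, auth, peer, agent]
Visit edge → queue [front, gate, root, cache, ledger, store, auth, peer, agent]
Visit front → queue [gate, root, cache, ledger, store, auth, peer, agent]
Visit gate → queue [root, cache, ledger, store, auth, peer, agent]
Visit root → queue [cache, ledger, store, auth, peer, agent]
Visit cache → queue [ledger, store, auth, peer, agent]
Visit ledger → queue [store, auth, peer, agent]
Visit store → queue [auth, peer, agent]
Visit auth → queue [peer, agent]
Visit peer → queue [agent]
Visit agent → queue []

proxy, hub, leaf, queue, shard, bridge, edge, front, gate, root, cache, ledger, store, auth, peer, agent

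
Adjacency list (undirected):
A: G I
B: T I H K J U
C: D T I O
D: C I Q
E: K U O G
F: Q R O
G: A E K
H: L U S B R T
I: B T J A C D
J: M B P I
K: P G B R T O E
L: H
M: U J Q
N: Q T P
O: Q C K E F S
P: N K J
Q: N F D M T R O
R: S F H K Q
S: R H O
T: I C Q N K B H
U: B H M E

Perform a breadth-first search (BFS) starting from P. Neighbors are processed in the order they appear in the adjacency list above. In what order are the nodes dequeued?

P → N → K → J → Q → T → G → B → R → O → E → M → I → F → D → C → H → A → U → S → L

Visit P; enqueue N, K, J → queue [N, K, J]
Visit N; enqueue Q, T → queue [K, J, Q, T]
Visit K; enqueue G, B, R, O, E → queue [J, Q, T, G, B, R, O, E]
Visit J; enqueue M, I → queue [Q, T, G, B, R, O, E, M, I]
Visit Q; enqueue F, D → queue [T, G, B, R, O, E, M, I, F, D]
Visit T; enqueue C, H → queue [G, B, R, O, E, M, I, F, D, C, H]
Visit G; enqueue A → queue [B, R, O, E, M, I, F, D, C, H, A]
Visit B; enqueue U → queue [R, O, E, M, I, F, D, C, H, A, U]
Visit R; enqueue S → queue [O, E, M, I, F, D, C, H, A, U, S]
Visit O → queue [E, M, I, F, D, C, H, A, U, S]
Visit E → queue [M, I, F, D, C, H, A, U, S]
Visit M → queue [I, F, D, C, H, A, U, S]
Visit I → queue [F, D, C, H, A, U, S]
Visit F → queue [D, C, H, A, U, S]
Visit D → queue [C, H, A, U, S]
Visit C → queue [H, A, U, S]
Visit H; enqueue L → queue [A, U, S, L]
Visit A → queue [U, S, L]
Visit U → queue [S, L]
Visit S → queue [L]
Visit L → queue []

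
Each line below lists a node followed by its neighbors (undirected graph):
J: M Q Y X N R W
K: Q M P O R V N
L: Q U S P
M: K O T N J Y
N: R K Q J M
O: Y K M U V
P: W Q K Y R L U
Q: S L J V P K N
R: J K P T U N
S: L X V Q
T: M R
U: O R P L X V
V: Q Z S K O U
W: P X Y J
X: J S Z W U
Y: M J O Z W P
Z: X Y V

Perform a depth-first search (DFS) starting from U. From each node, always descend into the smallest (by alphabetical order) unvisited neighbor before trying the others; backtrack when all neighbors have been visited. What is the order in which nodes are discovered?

U, L, P, K, M, J, N, Q, S, V, O, Y, W, X, Z, R, T

Visit U
U → L
L → P
P → K
K → M
M → J
J → N
N → Q
Q → S
S → V
V → O
O → Y
Y → W
W → X
X → Z
N → R
R → T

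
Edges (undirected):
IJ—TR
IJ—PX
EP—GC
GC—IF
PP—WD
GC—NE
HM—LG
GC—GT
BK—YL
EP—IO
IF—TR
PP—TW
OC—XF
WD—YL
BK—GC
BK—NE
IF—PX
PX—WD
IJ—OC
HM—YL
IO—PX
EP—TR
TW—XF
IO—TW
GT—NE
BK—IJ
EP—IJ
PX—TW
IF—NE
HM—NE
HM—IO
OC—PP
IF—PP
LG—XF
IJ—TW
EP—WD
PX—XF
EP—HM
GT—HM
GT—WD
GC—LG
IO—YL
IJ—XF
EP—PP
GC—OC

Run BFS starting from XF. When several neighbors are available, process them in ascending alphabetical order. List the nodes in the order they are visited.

XF, IJ, LG, OC, PX, TW, BK, EP, TR, GC, HM, PP, IF, IO, WD, NE, YL, GT

Visit XF; enqueue IJ, LG, OC, PX, TW → queue [IJ, LG, OC, PX, TW]
Visit IJ; enqueue BK, EP, TR → queue [LG, OC, PX, TW, BK, EP, TR]
Visit LG; enqueue GC, HM → queue [OC, PX, TW, BK, EP, TR, GC, HM]
Visit OC; enqueue PP → queue [PX, TW, BK, EP, TR, GC, HM, PP]
Visit PX; enqueue IF, IO, WD → queue [TW, BK, EP, TR, GC, HM, PP, IF, IO, WD]
Visit TW → queue [BK, EP, TR, GC, HM, PP, IF, IO, WD]
Visit BK; enqueue NE, YL → queue [EP, TR, GC, HM, PP, IF, IO, WD, NE, YL]
Visit EP → queue [TR, GC, HM, PP, IF, IO, WD, NE, YL]
Visit TR → queue [GC, HM, PP, IF, IO, WD, NE, YL]
Visit GC; enqueue GT → queue [HM, PP, IF, IO, WD, NE, YL, GT]
Visit HM → queue [PP, IF, IO, WD, NE, YL, GT]
Visit PP → queue [IF, IO, WD, NE, YL, GT]
Visit IF → queue [IO, WD, NE, YL, GT]
Visit IO → queue [WD, NE, YL, GT]
Visit WD → queue [NE, YL, GT]
Visit NE → queue [YL, GT]
Visit YL → queue [GT]
Visit GT → queue []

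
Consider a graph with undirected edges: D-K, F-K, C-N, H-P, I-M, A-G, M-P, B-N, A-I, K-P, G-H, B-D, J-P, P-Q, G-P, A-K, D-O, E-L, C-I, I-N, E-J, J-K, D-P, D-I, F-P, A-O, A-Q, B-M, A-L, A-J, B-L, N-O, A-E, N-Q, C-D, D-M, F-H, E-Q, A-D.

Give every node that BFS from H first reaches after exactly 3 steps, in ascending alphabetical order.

B, C, E, I, L, N, O

Level 0: H
Level 1: F, G, P
Level 2: A, D, J, K, M, Q
Level 3: B, C, E, I, L, N, O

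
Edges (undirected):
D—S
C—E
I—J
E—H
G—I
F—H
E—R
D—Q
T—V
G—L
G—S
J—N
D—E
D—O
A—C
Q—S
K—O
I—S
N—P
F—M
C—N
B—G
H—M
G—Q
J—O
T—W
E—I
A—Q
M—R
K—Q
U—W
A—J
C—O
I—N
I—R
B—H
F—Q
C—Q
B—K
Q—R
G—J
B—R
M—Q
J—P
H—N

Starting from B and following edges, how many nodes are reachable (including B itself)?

BFS from B visits: B, R, K, H, G, Q, M, I, E, O, N, F, S, L, J, D, C, A, P
Reachable nodes: 19 of 23 total.

19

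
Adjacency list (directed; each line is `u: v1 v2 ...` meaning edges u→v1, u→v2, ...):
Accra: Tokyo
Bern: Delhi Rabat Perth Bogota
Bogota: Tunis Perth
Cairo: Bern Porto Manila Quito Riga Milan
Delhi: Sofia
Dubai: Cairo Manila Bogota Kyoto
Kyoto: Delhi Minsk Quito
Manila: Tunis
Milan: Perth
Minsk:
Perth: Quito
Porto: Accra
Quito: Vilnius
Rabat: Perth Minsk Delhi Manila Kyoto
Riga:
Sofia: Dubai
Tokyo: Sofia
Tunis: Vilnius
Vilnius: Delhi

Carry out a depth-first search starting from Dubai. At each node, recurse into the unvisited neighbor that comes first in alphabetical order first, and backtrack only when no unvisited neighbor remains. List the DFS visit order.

Visit Dubai
Dubai → Bogota
Bogota → Perth
Perth → Quito
Quito → Vilnius
Vilnius → Delhi
Delhi → Sofia
Bogota → Tunis
Dubai → Cairo
Cairo → Bern
Bern → Rabat
Rabat → Kyoto
Kyoto → Minsk
Rabat → Manila
Cairo → Milan
Cairo → Porto
Porto → Accra
Accra → Tokyo
Cairo → Riga

Dubai → Bogota → Perth → Quito → Vilnius → Delhi → Sofia → Tunis → Cairo → Bern → Rabat → Kyoto → Minsk → Manila → Milan → Porto → Accra → Tokyo → Riga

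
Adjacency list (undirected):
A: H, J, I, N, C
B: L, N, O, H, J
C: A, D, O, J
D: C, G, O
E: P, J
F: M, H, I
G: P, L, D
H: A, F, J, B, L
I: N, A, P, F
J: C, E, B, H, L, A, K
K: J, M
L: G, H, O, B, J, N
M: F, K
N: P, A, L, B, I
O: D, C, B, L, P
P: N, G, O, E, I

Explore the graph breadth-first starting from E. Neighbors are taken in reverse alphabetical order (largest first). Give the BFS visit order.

Visit E; enqueue P, J → queue [P, J]
Visit P; enqueue O, N, I, G → queue [J, O, N, I, G]
Visit J; enqueue L, K, H, C, B, A → queue [O, N, I, G, L, K, H, C, B, A]
Visit O; enqueue D → queue [N, I, G, L, K, H, C, B, A, D]
Visit N → queue [I, G, L, K, H, C, B, A, D]
Visit I; enqueue F → queue [G, L, K, H, C, B, A, D, F]
Visit G → queue [L, K, H, C, B, A, D, F]
Visit L → queue [K, H, C, B, A, D, F]
Visit K; enqueue M → queue [H, C, B, A, D, F, M]
Visit H → queue [C, B, A, D, F, M]
Visit C → queue [B, A, D, F, M]
Visit B → queue [A, D, F, M]
Visit A → queue [D, F, M]
Visit D → queue [F, M]
Visit F → queue [M]
Visit M → queue []

E, P, J, O, N, I, G, L, K, H, C, B, A, D, F, M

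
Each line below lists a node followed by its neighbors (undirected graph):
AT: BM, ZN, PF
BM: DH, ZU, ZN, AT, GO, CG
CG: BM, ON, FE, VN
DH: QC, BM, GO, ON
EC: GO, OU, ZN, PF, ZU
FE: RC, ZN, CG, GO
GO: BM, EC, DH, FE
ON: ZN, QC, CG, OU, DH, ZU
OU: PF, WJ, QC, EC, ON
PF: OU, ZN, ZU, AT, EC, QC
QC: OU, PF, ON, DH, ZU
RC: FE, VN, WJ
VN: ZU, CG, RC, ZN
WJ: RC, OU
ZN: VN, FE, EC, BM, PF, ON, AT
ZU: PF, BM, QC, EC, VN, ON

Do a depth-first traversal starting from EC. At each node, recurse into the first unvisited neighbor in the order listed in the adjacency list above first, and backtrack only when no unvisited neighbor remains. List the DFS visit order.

EC → GO → BM → DH → QC → OU → PF → ZN → VN → ZU → ON → CG → FE → RC → WJ → AT

Visit EC
EC → GO
GO → BM
BM → DH
DH → QC
QC → OU
OU → PF
PF → ZN
ZN → VN
VN → ZU
ZU → ON
ON → CG
CG → FE
FE → RC
RC → WJ
ZN → AT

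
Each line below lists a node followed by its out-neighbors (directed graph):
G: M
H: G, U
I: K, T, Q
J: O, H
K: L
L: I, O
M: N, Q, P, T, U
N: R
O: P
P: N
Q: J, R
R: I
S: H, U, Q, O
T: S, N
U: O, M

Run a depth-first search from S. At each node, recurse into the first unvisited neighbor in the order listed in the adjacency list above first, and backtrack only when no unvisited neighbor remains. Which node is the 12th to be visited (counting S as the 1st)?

Visit S
S → H
H → G
G → M
M → N
N → R
R → I
I → K
K → L
L → O
O → P
I → T
I → Q
Q → J
M → U

Visit order: S, H, G, M, N, R, I, K, L, O, P, T, Q, J, U

T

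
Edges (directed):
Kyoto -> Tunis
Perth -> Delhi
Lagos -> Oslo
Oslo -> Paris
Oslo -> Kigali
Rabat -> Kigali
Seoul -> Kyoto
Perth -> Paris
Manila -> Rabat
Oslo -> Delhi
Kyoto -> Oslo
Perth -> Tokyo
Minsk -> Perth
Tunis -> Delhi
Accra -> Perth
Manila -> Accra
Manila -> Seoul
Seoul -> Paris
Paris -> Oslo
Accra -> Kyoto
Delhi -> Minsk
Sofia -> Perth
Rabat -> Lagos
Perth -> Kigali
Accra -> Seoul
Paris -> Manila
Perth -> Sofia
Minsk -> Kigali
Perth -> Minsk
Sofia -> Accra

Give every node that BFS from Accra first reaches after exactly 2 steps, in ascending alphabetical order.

Delhi, Kigali, Minsk, Oslo, Paris, Sofia, Tokyo, Tunis

Level 0: Accra
Level 1: Kyoto, Perth, Seoul
Level 2: Delhi, Kigali, Minsk, Oslo, Paris, Sofia, Tokyo, Tunis
Level 3: Manila
Level 4: Rabat
Level 5: Lagos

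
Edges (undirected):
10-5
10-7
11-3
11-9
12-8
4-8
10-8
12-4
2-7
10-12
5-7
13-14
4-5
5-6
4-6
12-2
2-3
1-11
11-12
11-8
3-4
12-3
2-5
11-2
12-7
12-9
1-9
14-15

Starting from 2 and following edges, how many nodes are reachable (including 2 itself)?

12

BFS from 2 visits: 2, 12, 11, 7, 5, 3, 10, 9, 8, 4, 1, 6
Reachable nodes: 12 of 15 total.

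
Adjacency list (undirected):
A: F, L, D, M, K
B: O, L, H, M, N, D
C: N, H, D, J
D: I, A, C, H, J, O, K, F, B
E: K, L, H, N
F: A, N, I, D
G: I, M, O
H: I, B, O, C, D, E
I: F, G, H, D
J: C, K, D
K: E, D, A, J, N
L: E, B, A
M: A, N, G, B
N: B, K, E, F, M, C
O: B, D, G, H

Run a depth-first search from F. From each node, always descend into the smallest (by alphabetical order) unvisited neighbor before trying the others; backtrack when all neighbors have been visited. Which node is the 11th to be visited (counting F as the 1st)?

N

Visit F
F → A
A → D
D → B
B → H
H → C
C → J
J → K
K → E
E → L
E → N
N → M
M → G
G → I
G → O

Visit order: F, A, D, B, H, C, J, K, E, L, N, M, G, I, O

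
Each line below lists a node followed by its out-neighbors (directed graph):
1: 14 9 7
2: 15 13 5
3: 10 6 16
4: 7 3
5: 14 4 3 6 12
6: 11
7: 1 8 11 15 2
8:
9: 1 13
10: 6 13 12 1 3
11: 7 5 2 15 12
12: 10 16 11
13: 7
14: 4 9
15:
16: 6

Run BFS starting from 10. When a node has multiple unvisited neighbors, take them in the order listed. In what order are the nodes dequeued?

10 6 13 12 1 3 11 7 16 14 9 5 2 15 8 4

Visit 10; enqueue 6, 13, 12, 1, 3 → queue [6, 13, 12, 1, 3]
Visit 6; enqueue 11 → queue [13, 12, 1, 3, 11]
Visit 13; enqueue 7 → queue [12, 1, 3, 11, 7]
Visit 12; enqueue 16 → queue [1, 3, 11, 7, 16]
Visit 1; enqueue 14, 9 → queue [3, 11, 7, 16, 14, 9]
Visit 3 → queue [11, 7, 16, 14, 9]
Visit 11; enqueue 5, 2, 15 → queue [7, 16, 14, 9, 5, 2, 15]
Visit 7; enqueue 8 → queue [16, 14, 9, 5, 2, 15, 8]
Visit 16 → queue [14, 9, 5, 2, 15, 8]
Visit 14; enqueue 4 → queue [9, 5, 2, 15, 8, 4]
Visit 9 → queue [5, 2, 15, 8, 4]
Visit 5 → queue [2, 15, 8, 4]
Visit 2 → queue [15, 8, 4]
Visit 15 → queue [8, 4]
Visit 8 → queue [4]
Visit 4 → queue []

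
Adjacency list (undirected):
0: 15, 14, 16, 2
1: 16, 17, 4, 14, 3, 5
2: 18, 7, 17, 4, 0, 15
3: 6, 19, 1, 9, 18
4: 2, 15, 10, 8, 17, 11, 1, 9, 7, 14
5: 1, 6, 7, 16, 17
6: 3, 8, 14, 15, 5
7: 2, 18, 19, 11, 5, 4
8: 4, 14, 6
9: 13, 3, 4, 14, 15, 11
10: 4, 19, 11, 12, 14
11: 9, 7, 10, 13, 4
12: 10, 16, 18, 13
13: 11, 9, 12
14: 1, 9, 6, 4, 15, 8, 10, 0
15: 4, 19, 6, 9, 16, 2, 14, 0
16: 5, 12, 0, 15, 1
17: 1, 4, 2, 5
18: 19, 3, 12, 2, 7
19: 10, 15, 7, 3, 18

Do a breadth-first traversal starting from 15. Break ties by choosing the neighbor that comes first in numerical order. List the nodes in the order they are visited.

Visit 15; enqueue 0, 2, 4, 6, 9, 14, 16, 19 → queue [0, 2, 4, 6, 9, 14, 16, 19]
Visit 0 → queue [2, 4, 6, 9, 14, 16, 19]
Visit 2; enqueue 7, 17, 18 → queue [4, 6, 9, 14, 16, 19, 7, 17, 18]
Visit 4; enqueue 1, 8, 10, 11 → queue [6, 9, 14, 16, 19, 7, 17, 18, 1, 8, 10, 11]
Visit 6; enqueue 3, 5 → queue [9, 14, 16, 19, 7, 17, 18, 1, 8, 10, 11, 3, 5]
Visit 9; enqueue 13 → queue [14, 16, 19, 7, 17, 18, 1, 8, 10, 11, 3, 5, 13]
Visit 14 → queue [16, 19, 7, 17, 18, 1, 8, 10, 11, 3, 5, 13]
Visit 16; enqueue 12 → queue [19, 7, 17, 18, 1, 8, 10, 11, 3, 5, 13, 12]
Visit 19 → queue [7, 17, 18, 1, 8, 10, 11, 3, 5, 13, 12]
Visit 7 → queue [17, 18, 1, 8, 10, 11, 3, 5, 13, 12]
Visit 17 → queue [18, 1, 8, 10, 11, 3, 5, 13, 12]
Visit 18 → queue [1, 8, 10, 11, 3, 5, 13, 12]
Visit 1 → queue [8, 10, 11, 3, 5, 13, 12]
Visit 8 → queue [10, 11, 3, 5, 13, 12]
Visit 10 → queue [11, 3, 5, 13, 12]
Visit 11 → queue [3, 5, 13, 12]
Visit 3 → queue [5, 13, 12]
Visit 5 → queue [13, 12]
Visit 13 → queue [12]
Visit 12 → queue []

15, 0, 2, 4, 6, 9, 14, 16, 19, 7, 17, 18, 1, 8, 10, 11, 3, 5, 13, 12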